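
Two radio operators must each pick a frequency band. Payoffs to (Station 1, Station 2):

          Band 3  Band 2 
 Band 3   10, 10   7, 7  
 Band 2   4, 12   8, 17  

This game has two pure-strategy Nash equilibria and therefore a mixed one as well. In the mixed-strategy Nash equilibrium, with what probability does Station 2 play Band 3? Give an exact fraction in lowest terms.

1/7

Station 2's mix q on Band 3 must make Station 1 indifferent between Band 3 and Band 2.
Station 1's payoff from Band 3: 10q + 7(1−q). From Band 2: 4q + 8(1−q).
Set equal: 6q = 1(1−q) → q = 1/7.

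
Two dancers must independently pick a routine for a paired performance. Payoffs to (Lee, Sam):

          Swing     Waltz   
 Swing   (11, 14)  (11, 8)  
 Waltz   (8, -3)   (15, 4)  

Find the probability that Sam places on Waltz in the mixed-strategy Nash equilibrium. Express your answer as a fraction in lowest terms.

3/7

Sam's mix q on Swing must make Lee indifferent between Swing and Waltz.
Lee's payoff from Swing: 11q + 11(1−q). From Waltz: 8q + 15(1−q).
Set equal: 3q = 4(1−q) → q = 4/7.
Probability on Waltz is 1 − 4/7 = 3/7.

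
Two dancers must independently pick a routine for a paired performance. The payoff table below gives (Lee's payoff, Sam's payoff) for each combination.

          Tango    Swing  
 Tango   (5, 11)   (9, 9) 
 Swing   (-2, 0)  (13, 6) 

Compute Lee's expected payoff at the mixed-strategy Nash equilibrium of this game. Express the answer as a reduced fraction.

83/11

Sam mixes with probability q on Tango, chosen so Lee is indifferent: 5q + 9(1−q) = (-2)q + 13(1−q) gives q = 4/11.
Lee's expected payoff (from either row, since indifferent) is 5·4/11 + 9·7/11 = 83/11.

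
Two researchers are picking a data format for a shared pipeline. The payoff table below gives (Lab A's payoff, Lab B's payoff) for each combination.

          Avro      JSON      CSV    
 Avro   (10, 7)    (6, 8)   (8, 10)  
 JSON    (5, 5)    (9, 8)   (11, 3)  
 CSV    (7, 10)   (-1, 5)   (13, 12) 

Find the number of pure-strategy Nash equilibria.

2

Both JSON: Lab A gets 9 (best alternative 6); Lab B gets 8 (best alternative 5). Neither deviates — NE.
Both CSV: Lab A gets 13 (best alternative 11); Lab B gets 12 (best alternative 10). Neither deviates — NE.
Both Avro is not a NE: Lab B would switch to CSV (10 > 7).
No other cell survives both best-response checks, so there are 2 pure NE.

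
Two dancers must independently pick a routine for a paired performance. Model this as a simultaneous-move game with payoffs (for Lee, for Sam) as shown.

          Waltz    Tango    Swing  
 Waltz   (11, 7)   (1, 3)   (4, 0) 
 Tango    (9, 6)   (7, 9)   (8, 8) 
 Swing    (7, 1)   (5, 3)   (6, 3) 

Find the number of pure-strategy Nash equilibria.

2

Both Waltz: Lee gets 11 (best alternative 9); Sam gets 7 (best alternative 3). Neither deviates — NE.
Both Tango: Lee gets 7 (best alternative 5); Sam gets 9 (best alternative 8). Neither deviates — NE.
Both Swing is not a NE: Lee would switch to Tango (8 > 6).
No other cell survives both best-response checks, so there are 2 pure NE.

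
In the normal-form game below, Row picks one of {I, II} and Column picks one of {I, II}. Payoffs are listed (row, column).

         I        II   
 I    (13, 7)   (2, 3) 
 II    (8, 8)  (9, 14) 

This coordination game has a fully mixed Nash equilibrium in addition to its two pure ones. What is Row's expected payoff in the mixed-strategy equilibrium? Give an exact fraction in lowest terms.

Column mixes with probability q on I, chosen so Row is indifferent: 13q + 2(1−q) = 8q + 9(1−q) gives q = 7/12.
Row's expected payoff (from either row, since indifferent) is 13·7/12 + 2·5/12 = 101/12.

101/12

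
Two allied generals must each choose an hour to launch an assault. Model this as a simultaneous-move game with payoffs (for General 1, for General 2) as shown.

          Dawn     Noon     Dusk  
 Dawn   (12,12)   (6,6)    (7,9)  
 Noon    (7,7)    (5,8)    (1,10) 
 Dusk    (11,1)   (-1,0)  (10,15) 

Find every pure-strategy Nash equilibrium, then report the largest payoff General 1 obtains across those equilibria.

12

Both Dawn is a pure NE (General 1: 12 ≥ 11; General 2: 12 ≥ 9). General 1 gets 12.
Both Dusk is a pure NE (General 1: 10 ≥ 7; General 2: 15 ≥ 1). General 1 gets 10.
Every other cell has a profitable deviation for at least one player. Highest of {12, 10} is 12.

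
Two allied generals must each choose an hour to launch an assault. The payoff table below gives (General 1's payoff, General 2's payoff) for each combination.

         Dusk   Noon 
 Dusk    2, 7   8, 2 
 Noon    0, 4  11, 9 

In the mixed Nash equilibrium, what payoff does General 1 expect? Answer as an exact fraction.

General 2 mixes with probability q on Dusk, chosen so General 1 is indifferent: 2q + 8(1−q) = 0q + 11(1−q) gives q = 3/5.
General 1's expected payoff (from either row, since indifferent) is 2·3/5 + 8·2/5 = 22/5.

22/5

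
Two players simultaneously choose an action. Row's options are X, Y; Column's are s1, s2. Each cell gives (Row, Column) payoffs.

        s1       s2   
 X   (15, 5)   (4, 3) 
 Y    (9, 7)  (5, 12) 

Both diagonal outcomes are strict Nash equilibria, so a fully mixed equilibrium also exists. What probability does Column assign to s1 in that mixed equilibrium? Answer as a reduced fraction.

Column's mix q on s1 must make Row indifferent between X and Y.
Row's payoff from X: 15q + 4(1−q). From Y: 9q + 5(1−q).
Set equal: 6q = 1(1−q) → q = 1/7.

1/7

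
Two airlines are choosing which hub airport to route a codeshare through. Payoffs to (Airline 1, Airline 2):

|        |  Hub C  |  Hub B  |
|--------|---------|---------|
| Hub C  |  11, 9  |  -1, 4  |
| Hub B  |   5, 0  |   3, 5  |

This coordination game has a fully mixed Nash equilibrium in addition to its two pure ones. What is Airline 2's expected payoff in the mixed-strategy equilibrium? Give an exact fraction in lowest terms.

Airline 1 mixes with probability p on Hub C, chosen so Airline 2 is indifferent: 9p + 0(1−p) = 4p + 5(1−p) gives p = 1/2.
Airline 2's expected payoff is 9·1/2 + 0·1/2 = 9/2.

9/2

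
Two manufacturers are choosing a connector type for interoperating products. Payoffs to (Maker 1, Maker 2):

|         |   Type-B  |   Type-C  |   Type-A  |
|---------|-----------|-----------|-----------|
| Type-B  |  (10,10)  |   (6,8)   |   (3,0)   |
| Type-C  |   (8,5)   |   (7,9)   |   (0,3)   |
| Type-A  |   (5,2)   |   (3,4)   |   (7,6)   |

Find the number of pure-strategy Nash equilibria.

3

Both Type-B: Maker 1 gets 10 (best alternative 8); Maker 2 gets 10 (best alternative 8). Neither deviates — NE.
Both Type-C: Maker 1 gets 7 (best alternative 6); Maker 2 gets 9 (best alternative 5). Neither deviates — NE.
Both Type-A: Maker 1 gets 7 (best alternative 3); Maker 2 gets 6 (best alternative 4). Neither deviates — NE.
(Type-B, Type-C) is not a NE: Maker 1 would switch to Type-C (7 > 6).
No other cell survives both best-response checks, so there are 3 pure NE.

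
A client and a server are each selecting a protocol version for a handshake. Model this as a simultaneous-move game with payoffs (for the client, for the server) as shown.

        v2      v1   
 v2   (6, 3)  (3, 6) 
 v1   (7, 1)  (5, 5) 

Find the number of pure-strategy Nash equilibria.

Both v1: the client gets 5 (best alternative 3); the server gets 5 (best alternative 1). Neither deviates — NE.
Both v2 is not a NE: the client would switch to v1 (7 > 6).
No other cell survives both best-response checks, so there is 1 pure NE.

1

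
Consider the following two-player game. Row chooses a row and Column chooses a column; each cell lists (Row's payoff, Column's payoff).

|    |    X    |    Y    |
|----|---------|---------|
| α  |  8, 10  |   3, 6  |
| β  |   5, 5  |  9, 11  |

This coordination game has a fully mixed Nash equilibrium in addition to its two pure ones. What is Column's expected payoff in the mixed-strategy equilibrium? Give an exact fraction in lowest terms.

Row mixes with probability p on α, chosen so Column is indifferent: 10p + 5(1−p) = 6p + 11(1−p) gives p = 3/5.
Column's expected payoff is 10·3/5 + 5·2/5 = 8.

8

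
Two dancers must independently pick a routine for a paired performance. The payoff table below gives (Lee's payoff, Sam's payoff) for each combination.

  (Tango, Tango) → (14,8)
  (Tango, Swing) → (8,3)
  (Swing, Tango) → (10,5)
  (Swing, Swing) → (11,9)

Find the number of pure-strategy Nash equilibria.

Both Tango: Lee gets 14 (best alternative 10); Sam gets 8 (best alternative 3). Neither deviates — NE.
Both Swing: Lee gets 11 (best alternative 8); Sam gets 9 (best alternative 5). Neither deviates — NE.
(Tango, Swing) is not a NE: Lee would switch to Swing (11 > 8).
No other cell survives both best-response checks, so there are 2 pure NE.

2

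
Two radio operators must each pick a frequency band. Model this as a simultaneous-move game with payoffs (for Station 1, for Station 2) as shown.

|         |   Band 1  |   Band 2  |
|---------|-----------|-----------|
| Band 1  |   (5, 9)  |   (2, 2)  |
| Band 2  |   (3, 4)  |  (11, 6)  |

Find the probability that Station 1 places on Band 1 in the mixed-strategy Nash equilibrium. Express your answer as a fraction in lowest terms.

2/9

Station 1's mix p on Band 1 must make Station 2 indifferent between Band 1 and Band 2.
Station 2's payoff from Band 1: 9p + 4(1−p). From Band 2: 2p + 6(1−p).
Set equal: 7p = 2(1−p) → p = 2/9.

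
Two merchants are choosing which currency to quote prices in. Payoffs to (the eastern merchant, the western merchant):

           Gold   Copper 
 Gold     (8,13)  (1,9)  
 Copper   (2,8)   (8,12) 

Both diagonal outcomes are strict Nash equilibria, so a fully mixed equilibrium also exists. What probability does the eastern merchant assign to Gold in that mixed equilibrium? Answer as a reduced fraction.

The eastern merchant's mix p on Gold must make the western merchant indifferent between Gold and Copper.
The western merchant's payoff from Gold: 13p + 8(1−p). From Copper: 9p + 12(1−p).
Set equal: 4p = 4(1−p) → p = 4/8 = 1/2.

1/2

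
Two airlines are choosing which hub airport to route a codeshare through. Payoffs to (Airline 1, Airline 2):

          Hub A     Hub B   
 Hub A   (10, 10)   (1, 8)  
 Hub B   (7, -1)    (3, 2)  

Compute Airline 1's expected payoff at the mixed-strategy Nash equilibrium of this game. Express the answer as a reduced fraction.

Airline 2 mixes with probability q on Hub A, chosen so Airline 1 is indifferent: 10q + 1(1−q) = 7q + 3(1−q) gives q = 2/5.
Airline 1's expected payoff (from either row, since indifferent) is 10·2/5 + 1·3/5 = 23/5.

23/5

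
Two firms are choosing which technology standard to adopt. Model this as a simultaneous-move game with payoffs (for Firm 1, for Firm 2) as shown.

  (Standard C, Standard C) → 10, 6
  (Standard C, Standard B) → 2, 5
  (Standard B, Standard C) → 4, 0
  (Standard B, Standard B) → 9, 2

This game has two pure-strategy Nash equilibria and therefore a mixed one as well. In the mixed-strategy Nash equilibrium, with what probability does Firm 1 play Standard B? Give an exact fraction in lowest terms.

Firm 1's mix p on Standard C must make Firm 2 indifferent between Standard C and Standard B.
Firm 2's payoff from Standard C: 6p + 0(1−p). From Standard B: 5p + 2(1−p).
Set equal: 1p = 2(1−p) → p = 2/3.
Probability on Standard B is 1 − 2/3 = 1/3.

1/3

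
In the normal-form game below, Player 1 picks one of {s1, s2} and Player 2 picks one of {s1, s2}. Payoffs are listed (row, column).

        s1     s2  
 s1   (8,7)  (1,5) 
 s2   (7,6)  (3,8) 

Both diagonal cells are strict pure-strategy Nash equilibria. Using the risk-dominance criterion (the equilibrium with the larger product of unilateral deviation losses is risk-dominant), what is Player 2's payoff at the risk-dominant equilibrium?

At both s1: Player 1 loses 8 − 7 = 1 by deviating; Player 2 loses 7 − 5 = 2. Product = 1·2 = 2.
At both s2: Player 1 loses 3 − 1 = 2 by deviating; Player 2 loses 8 − 6 = 2. Product = 2·2 = 4.
4 > 2, so both s2 is risk-dominant. Player 2's payoff there is 8.

8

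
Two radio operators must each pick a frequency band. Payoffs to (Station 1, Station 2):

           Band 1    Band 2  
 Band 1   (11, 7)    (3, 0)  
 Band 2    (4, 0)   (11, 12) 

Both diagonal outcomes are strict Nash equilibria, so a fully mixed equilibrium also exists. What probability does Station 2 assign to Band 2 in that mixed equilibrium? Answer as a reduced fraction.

Station 2's mix q on Band 1 must make Station 1 indifferent between Band 1 and Band 2.
Station 1's payoff from Band 1: 11q + 3(1−q). From Band 2: 4q + 11(1−q).
Set equal: 7q = 8(1−q) → q = 8/15.
Probability on Band 2 is 1 − 8/15 = 7/15.

7/15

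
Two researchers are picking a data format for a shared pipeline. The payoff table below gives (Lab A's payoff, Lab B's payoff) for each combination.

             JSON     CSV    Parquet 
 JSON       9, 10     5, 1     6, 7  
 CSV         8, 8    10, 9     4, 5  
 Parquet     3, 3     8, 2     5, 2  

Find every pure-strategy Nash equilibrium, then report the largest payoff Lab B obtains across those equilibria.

Both JSON is a pure NE (Lab A: 9 ≥ 8; Lab B: 10 ≥ 7). Lab B gets 10.
Both CSV is a pure NE (Lab A: 10 ≥ 8; Lab B: 9 ≥ 8). Lab B gets 9.
Every other cell has a profitable deviation for at least one player. Highest of {10, 9} is 10.

10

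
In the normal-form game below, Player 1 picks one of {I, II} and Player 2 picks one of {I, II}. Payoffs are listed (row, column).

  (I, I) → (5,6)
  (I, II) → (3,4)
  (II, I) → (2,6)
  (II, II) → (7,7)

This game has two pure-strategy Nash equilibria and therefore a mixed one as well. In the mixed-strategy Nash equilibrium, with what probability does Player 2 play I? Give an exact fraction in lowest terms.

4/7

Player 2's mix q on I must make Player 1 indifferent between I and II.
Player 1's payoff from I: 5q + 3(1−q). From II: 2q + 7(1−q).
Set equal: 3q = 4(1−q) → q = 4/7.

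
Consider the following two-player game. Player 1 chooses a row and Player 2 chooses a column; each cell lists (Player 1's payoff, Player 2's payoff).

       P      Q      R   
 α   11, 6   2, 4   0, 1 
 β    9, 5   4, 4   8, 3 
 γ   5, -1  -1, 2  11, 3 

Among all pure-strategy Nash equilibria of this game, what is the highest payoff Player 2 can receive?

6

(α, P) is a pure NE (Player 1: 11 ≥ 9; Player 2: 6 ≥ 4). Player 2 gets 6.
(γ, R) is a pure NE (Player 1: 11 ≥ 8; Player 2: 3 ≥ 2). Player 2 gets 3.
Every other cell has a profitable deviation for at least one player. Highest of {6, 3} is 6.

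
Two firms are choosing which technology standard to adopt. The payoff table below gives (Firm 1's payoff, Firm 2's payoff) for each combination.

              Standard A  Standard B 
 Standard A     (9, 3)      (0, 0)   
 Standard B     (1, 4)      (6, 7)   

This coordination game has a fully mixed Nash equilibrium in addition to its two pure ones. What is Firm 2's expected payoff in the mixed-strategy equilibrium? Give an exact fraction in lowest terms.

7/2

Firm 1 mixes with probability p on Standard A, chosen so Firm 2 is indifferent: 3p + 4(1−p) = 0p + 7(1−p) gives p = 1/2.
Firm 2's expected payoff is 3·1/2 + 4·1/2 = 7/2.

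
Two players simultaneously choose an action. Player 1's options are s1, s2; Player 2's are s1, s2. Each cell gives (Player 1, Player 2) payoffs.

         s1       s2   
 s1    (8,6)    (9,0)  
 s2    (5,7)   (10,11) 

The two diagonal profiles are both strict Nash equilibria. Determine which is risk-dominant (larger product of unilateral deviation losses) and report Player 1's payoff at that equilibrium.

At both s1: Player 1 loses 8 − 5 = 3 by deviating; Player 2 loses 6 − 0 = 6. Product = 3·6 = 18.
At both s2: Player 1 loses 10 − 9 = 1 by deviating; Player 2 loses 11 − 7 = 4. Product = 1·4 = 4.
18 > 4, so both s1 is risk-dominant. Player 1's payoff there is 8.

8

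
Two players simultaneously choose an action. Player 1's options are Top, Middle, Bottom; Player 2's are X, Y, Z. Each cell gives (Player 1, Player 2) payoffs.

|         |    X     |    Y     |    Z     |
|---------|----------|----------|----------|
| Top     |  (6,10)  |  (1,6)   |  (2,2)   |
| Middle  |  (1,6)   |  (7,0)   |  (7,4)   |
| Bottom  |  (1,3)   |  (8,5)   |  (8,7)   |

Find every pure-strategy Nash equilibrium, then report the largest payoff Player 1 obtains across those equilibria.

(Top, X) is a pure NE (Player 1: 6 ≥ 1; Player 2: 10 ≥ 6). Player 1 gets 6.
(Bottom, Z) is a pure NE (Player 1: 8 ≥ 7; Player 2: 7 ≥ 5). Player 1 gets 8.
Every other cell has a profitable deviation for at least one player. Highest of {6, 8} is 8.

8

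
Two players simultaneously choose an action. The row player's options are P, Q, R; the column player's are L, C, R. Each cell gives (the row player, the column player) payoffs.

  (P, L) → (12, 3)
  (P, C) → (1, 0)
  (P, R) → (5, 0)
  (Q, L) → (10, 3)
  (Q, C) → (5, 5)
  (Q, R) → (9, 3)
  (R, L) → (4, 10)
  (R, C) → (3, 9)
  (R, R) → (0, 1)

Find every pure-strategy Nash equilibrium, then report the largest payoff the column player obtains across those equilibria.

5

(P, L) is a pure NE (the row player: 12 ≥ 10; the column player: 3 ≥ 0). The column player gets 3.
(Q, C) is a pure NE (the row player: 5 ≥ 3; the column player: 5 ≥ 3). The column player gets 5.
Every other cell has a profitable deviation for at least one player. Highest of {3, 5} is 5.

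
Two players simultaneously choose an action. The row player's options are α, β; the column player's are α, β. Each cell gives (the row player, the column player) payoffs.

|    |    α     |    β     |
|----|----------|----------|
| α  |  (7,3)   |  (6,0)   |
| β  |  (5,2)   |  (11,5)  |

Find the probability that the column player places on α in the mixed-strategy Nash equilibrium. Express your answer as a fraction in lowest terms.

5/7

The column player's mix q on α must make the row player indifferent between α and β.
The row player's payoff from α: 7q + 6(1−q). From β: 5q + 11(1−q).
Set equal: 2q = 5(1−q) → q = 5/7.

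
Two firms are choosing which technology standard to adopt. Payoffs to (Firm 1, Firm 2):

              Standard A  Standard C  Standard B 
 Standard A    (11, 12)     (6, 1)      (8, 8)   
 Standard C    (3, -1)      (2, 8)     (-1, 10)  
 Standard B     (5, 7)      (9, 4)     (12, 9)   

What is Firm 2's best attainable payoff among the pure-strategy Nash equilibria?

12

Both Standard A is a pure NE (Firm 1: 11 ≥ 5; Firm 2: 12 ≥ 8). Firm 2 gets 12.
Both Standard B is a pure NE (Firm 1: 12 ≥ 8; Firm 2: 9 ≥ 7). Firm 2 gets 9.
Every other cell has a profitable deviation for at least one player. Highest of {12, 9} is 12.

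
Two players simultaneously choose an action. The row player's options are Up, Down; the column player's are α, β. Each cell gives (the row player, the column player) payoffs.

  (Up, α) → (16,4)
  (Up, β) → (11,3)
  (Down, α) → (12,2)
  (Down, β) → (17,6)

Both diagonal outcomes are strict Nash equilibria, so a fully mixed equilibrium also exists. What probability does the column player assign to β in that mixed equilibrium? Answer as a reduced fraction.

The column player's mix q on α must make the row player indifferent between Up and Down.
The row player's payoff from Up: 16q + 11(1−q). From Down: 12q + 17(1−q).
Set equal: 4q = 6(1−q) → q = 6/10 = 3/5.
Probability on β is 1 − 3/5 = 2/5.

2/5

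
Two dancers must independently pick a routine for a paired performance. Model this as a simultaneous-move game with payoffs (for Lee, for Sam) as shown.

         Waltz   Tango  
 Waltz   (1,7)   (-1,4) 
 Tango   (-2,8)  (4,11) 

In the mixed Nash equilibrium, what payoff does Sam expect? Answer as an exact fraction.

Lee mixes with probability p on Waltz, chosen so Sam is indifferent: 7p + 8(1−p) = 4p + 11(1−p) gives p = 1/2.
Sam's expected payoff is 7·1/2 + 8·1/2 = 15/2.

15/2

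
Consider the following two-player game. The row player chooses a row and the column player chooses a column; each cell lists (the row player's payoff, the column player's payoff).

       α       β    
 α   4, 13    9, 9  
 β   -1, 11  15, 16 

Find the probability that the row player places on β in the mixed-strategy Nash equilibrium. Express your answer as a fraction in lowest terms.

The row player's mix p on α must make the column player indifferent between α and β.
The column player's payoff from α: 13p + 11(1−p). From β: 9p + 16(1−p).
Set equal: 4p = 5(1−p) → p = 5/9.
Probability on β is 1 − 5/9 = 4/9.

4/9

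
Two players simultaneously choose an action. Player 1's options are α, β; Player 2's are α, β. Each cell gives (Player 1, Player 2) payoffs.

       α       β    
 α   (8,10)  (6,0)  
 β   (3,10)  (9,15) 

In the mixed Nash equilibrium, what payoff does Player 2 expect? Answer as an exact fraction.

10

Player 1 mixes with probability p on α, chosen so Player 2 is indifferent: 10p + 10(1−p) = 0p + 15(1−p) gives p = 1/3.
Player 2's expected payoff is 10·1/3 + 10·2/3 = 10.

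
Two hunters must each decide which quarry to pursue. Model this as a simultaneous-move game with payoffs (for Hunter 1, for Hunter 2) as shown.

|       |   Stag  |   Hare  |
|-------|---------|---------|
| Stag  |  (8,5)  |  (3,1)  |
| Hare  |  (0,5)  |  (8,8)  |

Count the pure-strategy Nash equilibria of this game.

Both Stag: Hunter 1 gets 8 (best alternative 0); Hunter 2 gets 5 (best alternative 1). Neither deviates — NE.
Both Hare: Hunter 1 gets 8 (best alternative 3); Hunter 2 gets 8 (best alternative 5). Neither deviates — NE.
(Stag, Hare) is not a NE: Hunter 1 would switch to Hare (8 > 3).
No other cell survives both best-response checks, so there are 2 pure NE.

2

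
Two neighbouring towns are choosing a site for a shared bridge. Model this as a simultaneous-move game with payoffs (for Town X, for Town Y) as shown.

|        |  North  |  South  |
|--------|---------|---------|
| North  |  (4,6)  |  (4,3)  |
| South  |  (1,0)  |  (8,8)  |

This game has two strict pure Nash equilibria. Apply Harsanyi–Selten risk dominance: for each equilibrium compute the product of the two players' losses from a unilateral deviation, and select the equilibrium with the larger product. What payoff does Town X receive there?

At both North: Town X loses 4 − 1 = 3 by deviating; Town Y loses 6 − 3 = 3. Product = 3·3 = 9.
At both South: Town X loses 8 − 4 = 4 by deviating; Town Y loses 8 − 0 = 8. Product = 4·8 = 32.
32 > 9, so both South is risk-dominant. Town X's payoff there is 8.

8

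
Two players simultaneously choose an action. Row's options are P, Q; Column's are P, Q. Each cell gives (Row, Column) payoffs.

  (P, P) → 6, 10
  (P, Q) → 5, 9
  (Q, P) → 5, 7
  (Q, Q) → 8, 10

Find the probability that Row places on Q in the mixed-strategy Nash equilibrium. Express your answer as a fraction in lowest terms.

Row's mix p on P must make Column indifferent between P and Q.
Column's payoff from P: 10p + 7(1−p). From Q: 9p + 10(1−p).
Set equal: 1p = 3(1−p) → p = 3/4.
Probability on Q is 1 − 3/4 = 1/4.

1/4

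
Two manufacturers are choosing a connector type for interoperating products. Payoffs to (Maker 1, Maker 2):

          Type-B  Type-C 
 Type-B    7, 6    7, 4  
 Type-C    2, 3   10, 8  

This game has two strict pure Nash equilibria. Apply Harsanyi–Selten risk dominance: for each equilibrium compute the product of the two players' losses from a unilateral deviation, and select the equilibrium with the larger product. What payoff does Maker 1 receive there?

10

At both Type-B: Maker 1 loses 7 − 2 = 5 by deviating; Maker 2 loses 6 − 4 = 2. Product = 5·2 = 10.
At both Type-C: Maker 1 loses 10 − 7 = 3 by deviating; Maker 2 loses 8 − 3 = 5. Product = 3·5 = 15.
15 > 10, so both Type-C is risk-dominant. Maker 1's payoff there is 10.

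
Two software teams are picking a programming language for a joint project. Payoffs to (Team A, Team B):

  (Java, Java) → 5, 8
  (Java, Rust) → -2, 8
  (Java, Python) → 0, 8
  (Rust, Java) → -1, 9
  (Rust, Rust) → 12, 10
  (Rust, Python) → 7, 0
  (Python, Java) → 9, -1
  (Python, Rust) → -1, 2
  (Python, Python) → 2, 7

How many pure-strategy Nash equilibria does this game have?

1

Both Rust: Team A gets 12 (best alternative -1); Team B gets 10 (best alternative 9). Neither deviates — NE.
Both Python is not a NE: Team A would switch to Rust (7 > 2).
No other cell survives both best-response checks, so there is 1 pure NE.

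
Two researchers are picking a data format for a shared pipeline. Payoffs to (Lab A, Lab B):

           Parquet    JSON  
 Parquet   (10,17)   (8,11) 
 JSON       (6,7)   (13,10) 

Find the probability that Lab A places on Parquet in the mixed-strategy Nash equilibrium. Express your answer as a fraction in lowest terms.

Lab A's mix p on Parquet must make Lab B indifferent between Parquet and JSON.
Lab B's payoff from Parquet: 17p + 7(1−p). From JSON: 11p + 10(1−p).
Set equal: 6p = 3(1−p) → p = 3/9 = 1/3.

1/3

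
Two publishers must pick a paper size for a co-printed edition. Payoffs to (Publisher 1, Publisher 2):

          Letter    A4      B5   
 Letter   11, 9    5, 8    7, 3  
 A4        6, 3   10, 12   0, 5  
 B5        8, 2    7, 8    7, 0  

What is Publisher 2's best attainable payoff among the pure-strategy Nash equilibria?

12

Both Letter is a pure NE (Publisher 1: 11 ≥ 8; Publisher 2: 9 ≥ 8). Publisher 2 gets 9.
Both A4 is a pure NE (Publisher 1: 10 ≥ 7; Publisher 2: 12 ≥ 5). Publisher 2 gets 12.
Every other cell has a profitable deviation for at least one player. Highest of {9, 12} is 12.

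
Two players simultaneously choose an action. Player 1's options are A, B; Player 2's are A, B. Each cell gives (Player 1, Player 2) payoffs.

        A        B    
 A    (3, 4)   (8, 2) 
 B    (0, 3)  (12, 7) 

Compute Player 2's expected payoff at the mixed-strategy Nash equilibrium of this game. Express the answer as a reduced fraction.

Player 1 mixes with probability p on A, chosen so Player 2 is indifferent: 4p + 3(1−p) = 2p + 7(1−p) gives p = 2/3.
Player 2's expected payoff is 4·2/3 + 3·1/3 = 11/3.

11/3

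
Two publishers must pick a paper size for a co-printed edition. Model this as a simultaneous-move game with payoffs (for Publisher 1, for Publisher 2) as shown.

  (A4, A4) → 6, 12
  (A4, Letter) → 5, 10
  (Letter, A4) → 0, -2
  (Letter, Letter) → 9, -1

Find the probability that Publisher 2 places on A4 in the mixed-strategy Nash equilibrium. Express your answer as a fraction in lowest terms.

Publisher 2's mix q on A4 must make Publisher 1 indifferent between A4 and Letter.
Publisher 1's payoff from A4: 6q + 5(1−q). From Letter: 0q + 9(1−q).
Set equal: 6q = 4(1−q) → q = 4/10 = 2/5.

2/5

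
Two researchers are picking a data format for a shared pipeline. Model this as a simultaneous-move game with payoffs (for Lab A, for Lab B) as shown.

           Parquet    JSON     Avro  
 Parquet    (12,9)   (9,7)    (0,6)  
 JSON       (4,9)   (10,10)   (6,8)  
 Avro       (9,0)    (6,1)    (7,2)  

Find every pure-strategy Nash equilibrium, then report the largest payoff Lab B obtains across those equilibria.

10

Both Parquet is a pure NE (Lab A: 12 ≥ 9; Lab B: 9 ≥ 7). Lab B gets 9.
Both JSON is a pure NE (Lab A: 10 ≥ 9; Lab B: 10 ≥ 9). Lab B gets 10.
Both Avro is a pure NE (Lab A: 7 ≥ 6; Lab B: 2 ≥ 1). Lab B gets 2.
Every other cell has a profitable deviation for at least one player. Highest of {9, 10, 2} is 10.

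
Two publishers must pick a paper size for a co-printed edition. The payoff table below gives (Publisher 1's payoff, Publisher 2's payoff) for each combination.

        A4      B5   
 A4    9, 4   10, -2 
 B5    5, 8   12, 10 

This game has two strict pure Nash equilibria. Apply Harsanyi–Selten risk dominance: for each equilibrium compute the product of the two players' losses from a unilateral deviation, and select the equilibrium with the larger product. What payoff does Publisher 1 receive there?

At both A4: Publisher 1 loses 9 − 5 = 4 by deviating; Publisher 2 loses 4 − (-2) = 6. Product = 4·6 = 24.
At both B5: Publisher 1 loses 12 − 10 = 2 by deviating; Publisher 2 loses 10 − 8 = 2. Product = 2·2 = 4.
24 > 4, so both A4 is risk-dominant. Publisher 1's payoff there is 9.

9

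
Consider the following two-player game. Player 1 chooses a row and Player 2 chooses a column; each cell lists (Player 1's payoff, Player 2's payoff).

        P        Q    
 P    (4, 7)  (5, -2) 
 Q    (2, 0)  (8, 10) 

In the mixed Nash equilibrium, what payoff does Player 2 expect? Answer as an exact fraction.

Player 1 mixes with probability p on P, chosen so Player 2 is indifferent: 7p + 0(1−p) = (-2)p + 10(1−p) gives p = 10/19.
Player 2's expected payoff is 7·10/19 + 0·9/19 = 70/19.

70/19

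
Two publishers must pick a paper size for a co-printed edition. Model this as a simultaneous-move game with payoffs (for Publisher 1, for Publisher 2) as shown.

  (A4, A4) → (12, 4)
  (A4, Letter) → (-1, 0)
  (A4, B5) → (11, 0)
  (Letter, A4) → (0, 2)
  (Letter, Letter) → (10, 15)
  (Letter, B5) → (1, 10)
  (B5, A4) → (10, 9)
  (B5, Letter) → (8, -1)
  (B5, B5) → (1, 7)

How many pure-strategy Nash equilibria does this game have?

Both A4: Publisher 1 gets 12 (best alternative 10); Publisher 2 gets 4 (best alternative 0). Neither deviates — NE.
Both Letter: Publisher 1 gets 10 (best alternative 8); Publisher 2 gets 15 (best alternative 10). Neither deviates — NE.
Both B5 is not a NE: Publisher 1 would switch to A4 (11 > 1).
No other cell survives both best-response checks, so there are 2 pure NE.

2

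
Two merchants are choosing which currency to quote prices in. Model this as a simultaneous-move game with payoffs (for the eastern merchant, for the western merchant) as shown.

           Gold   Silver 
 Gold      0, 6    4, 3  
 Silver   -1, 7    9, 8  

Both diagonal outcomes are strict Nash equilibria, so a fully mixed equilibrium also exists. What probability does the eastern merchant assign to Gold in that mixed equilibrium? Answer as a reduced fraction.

The eastern merchant's mix p on Gold must make the western merchant indifferent between Gold and Silver.
The western merchant's payoff from Gold: 6p + 7(1−p). From Silver: 3p + 8(1−p).
Set equal: 3p = 1(1−p) → p = 1/4.

1/4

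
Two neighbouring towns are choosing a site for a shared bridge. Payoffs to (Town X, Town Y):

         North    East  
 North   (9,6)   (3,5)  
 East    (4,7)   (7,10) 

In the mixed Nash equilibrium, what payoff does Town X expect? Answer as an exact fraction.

Town Y mixes with probability q on North, chosen so Town X is indifferent: 9q + 3(1−q) = 4q + 7(1−q) gives q = 4/9.
Town X's expected payoff (from either row, since indifferent) is 9·4/9 + 3·5/9 = 17/3.

17/3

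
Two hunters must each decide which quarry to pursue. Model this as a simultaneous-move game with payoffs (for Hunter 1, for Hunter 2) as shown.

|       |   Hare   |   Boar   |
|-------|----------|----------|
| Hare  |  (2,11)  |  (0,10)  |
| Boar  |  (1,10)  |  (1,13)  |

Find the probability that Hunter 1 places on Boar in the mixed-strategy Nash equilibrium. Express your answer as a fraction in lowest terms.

1/4

Hunter 1's mix p on Hare must make Hunter 2 indifferent between Hare and Boar.
Hunter 2's payoff from Hare: 11p + 10(1−p). From Boar: 10p + 13(1−p).
Set equal: 1p = 3(1−p) → p = 3/4.
Probability on Boar is 1 − 3/4 = 1/4.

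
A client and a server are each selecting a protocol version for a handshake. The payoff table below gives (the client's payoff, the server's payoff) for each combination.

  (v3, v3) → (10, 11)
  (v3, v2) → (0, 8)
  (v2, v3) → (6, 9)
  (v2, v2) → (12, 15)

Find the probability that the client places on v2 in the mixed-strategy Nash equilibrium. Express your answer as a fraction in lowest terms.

1/3

The client's mix p on v3 must make the server indifferent between v3 and v2.
The server's payoff from v3: 11p + 9(1−p). From v2: 8p + 15(1−p).
Set equal: 3p = 6(1−p) → p = 6/9 = 2/3.
Probability on v2 is 1 − 2/3 = 1/3.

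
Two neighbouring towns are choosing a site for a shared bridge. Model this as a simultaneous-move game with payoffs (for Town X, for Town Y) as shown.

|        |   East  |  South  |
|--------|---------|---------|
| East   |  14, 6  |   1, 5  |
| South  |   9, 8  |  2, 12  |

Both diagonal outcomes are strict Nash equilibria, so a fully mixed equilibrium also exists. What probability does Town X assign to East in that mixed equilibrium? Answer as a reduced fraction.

Town X's mix p on East must make Town Y indifferent between East and South.
Town Y's payoff from East: 6p + 8(1−p). From South: 5p + 12(1−p).
Set equal: 1p = 4(1−p) → p = 4/5.

4/5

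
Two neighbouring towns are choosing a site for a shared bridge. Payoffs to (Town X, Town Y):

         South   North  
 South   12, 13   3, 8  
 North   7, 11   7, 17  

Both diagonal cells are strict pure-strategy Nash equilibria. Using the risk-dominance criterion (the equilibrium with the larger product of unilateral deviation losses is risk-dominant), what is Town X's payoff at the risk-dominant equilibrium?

At both South: Town X loses 12 − 7 = 5 by deviating; Town Y loses 13 − 8 = 5. Product = 5·5 = 25.
At both North: Town X loses 7 − 3 = 4 by deviating; Town Y loses 17 − 11 = 6. Product = 4·6 = 24.
25 > 24, so both South is risk-dominant. Town X's payoff there is 12.

12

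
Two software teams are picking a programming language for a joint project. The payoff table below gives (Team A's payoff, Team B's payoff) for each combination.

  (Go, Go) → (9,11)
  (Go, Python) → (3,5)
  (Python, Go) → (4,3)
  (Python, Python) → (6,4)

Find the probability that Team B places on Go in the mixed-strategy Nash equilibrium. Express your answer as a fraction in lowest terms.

Team B's mix q on Go must make Team A indifferent between Go and Python.
Team A's payoff from Go: 9q + 3(1−q). From Python: 4q + 6(1−q).
Set equal: 5q = 3(1−q) → q = 3/8.

3/8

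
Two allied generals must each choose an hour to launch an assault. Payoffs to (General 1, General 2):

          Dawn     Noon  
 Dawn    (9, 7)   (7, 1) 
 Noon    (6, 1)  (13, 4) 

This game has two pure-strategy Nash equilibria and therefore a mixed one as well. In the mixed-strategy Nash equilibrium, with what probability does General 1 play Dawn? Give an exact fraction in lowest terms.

General 1's mix p on Dawn must make General 2 indifferent between Dawn and Noon.
General 2's payoff from Dawn: 7p + 1(1−p). From Noon: 1p + 4(1−p).
Set equal: 6p = 3(1−p) → p = 3/9 = 1/3.

1/3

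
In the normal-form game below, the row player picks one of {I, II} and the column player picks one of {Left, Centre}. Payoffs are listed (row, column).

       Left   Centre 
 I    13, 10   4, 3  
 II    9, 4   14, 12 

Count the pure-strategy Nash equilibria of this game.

2

(I, Left): the row player gets 13 (best alternative 9); the column player gets 10 (best alternative 3). Neither deviates — NE.
(II, Centre): the row player gets 14 (best alternative 4); the column player gets 12 (best alternative 4). Neither deviates — NE.
(II, Left) is not a NE: the row player would switch to I (13 > 9).
No other cell survives both best-response checks, so there are 2 pure NE.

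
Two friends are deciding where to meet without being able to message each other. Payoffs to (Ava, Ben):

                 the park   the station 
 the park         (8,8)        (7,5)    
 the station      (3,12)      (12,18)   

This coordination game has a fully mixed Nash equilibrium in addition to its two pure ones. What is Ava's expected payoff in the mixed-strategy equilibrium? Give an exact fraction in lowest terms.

15/2

Ben mixes with probability q on the park, chosen so Ava is indifferent: 8q + 7(1−q) = 3q + 12(1−q) gives q = 1/2.
Ava's expected payoff (from either row, since indifferent) is 8·1/2 + 7·1/2 = 15/2.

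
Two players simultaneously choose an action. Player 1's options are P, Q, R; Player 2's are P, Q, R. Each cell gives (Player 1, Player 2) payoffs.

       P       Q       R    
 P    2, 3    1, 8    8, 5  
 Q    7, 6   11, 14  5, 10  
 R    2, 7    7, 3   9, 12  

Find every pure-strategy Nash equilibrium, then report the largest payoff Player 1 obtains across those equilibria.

11

Both Q is a pure NE (Player 1: 11 ≥ 7; Player 2: 14 ≥ 10). Player 1 gets 11.
Both R is a pure NE (Player 1: 9 ≥ 8; Player 2: 12 ≥ 7). Player 1 gets 9.
Every other cell has a profitable deviation for at least one player. Highest of {11, 9} is 11.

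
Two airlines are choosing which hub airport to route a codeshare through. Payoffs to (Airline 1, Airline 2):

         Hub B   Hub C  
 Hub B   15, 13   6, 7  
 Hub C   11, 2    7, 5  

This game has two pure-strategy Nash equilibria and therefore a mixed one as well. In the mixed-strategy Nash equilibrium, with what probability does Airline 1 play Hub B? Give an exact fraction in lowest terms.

1/3

Airline 1's mix p on Hub B must make Airline 2 indifferent between Hub B and Hub C.
Airline 2's payoff from Hub B: 13p + 2(1−p). From Hub C: 7p + 5(1−p).
Set equal: 6p = 3(1−p) → p = 3/9 = 1/3.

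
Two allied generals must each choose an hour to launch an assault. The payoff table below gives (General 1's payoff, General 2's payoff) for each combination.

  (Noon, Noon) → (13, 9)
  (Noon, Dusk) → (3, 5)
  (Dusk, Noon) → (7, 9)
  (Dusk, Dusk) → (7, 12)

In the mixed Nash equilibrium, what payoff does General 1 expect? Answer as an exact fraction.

7

General 2 mixes with probability q on Noon, chosen so General 1 is indifferent: 13q + 3(1−q) = 7q + 7(1−q) gives q = 2/5.
General 1's expected payoff (from either row, since indifferent) is 13·2/5 + 3·3/5 = 7.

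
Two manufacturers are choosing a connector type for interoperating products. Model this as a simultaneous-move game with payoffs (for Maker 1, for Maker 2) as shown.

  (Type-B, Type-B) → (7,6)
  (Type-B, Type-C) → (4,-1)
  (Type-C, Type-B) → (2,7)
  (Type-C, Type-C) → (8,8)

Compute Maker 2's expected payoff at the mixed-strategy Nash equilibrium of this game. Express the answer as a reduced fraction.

Maker 1 mixes with probability p on Type-B, chosen so Maker 2 is indifferent: 6p + 7(1−p) = (-1)p + 8(1−p) gives p = 1/8.
Maker 2's expected payoff is 6·1/8 + 7·7/8 = 55/8.

55/8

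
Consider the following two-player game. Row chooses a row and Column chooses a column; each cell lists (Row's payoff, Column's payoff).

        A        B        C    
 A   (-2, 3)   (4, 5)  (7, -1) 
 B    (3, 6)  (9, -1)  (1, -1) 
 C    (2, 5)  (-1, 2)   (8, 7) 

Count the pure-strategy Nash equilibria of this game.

(B, A): Row gets 3 (best alternative 2); Column gets 6 (best alternative -1). Neither deviates — NE.
Both C: Row gets 8 (best alternative 7); Column gets 7 (best alternative 5). Neither deviates — NE.
Both B is not a NE: Column would switch to A (6 > -1).
No other cell survives both best-response checks, so there are 2 pure NE.

2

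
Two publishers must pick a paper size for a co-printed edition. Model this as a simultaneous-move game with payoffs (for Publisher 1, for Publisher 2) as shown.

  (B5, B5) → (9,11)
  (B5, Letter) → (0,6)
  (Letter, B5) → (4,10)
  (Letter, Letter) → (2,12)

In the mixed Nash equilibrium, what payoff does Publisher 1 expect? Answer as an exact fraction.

Publisher 2 mixes with probability q on B5, chosen so Publisher 1 is indifferent: 9q + 0(1−q) = 4q + 2(1−q) gives q = 2/7.
Publisher 1's expected payoff (from either row, since indifferent) is 9·2/7 + 0·5/7 = 18/7.

18/7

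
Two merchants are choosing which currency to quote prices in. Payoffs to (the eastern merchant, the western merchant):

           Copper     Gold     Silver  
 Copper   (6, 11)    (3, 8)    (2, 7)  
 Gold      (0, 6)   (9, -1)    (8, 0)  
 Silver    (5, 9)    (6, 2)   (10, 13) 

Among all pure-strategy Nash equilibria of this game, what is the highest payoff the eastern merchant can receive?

10

Both Copper is a pure NE (the eastern merchant: 6 ≥ 5; the western merchant: 11 ≥ 8). The eastern merchant gets 6.
Both Silver is a pure NE (the eastern merchant: 10 ≥ 8; the western merchant: 13 ≥ 9). The eastern merchant gets 10.
Every other cell has a profitable deviation for at least one player. Highest of {6, 10} is 10.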